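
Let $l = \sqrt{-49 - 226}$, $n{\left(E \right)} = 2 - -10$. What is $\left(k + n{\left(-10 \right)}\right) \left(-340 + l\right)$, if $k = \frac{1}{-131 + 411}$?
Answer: $- \frac{57137}{14} + \frac{3361 i \sqrt{11}}{56} \approx -4081.2 + 199.06 i$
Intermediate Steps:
$n{\left(E \right)} = 12$ ($n{\left(E \right)} = 2 + 10 = 12$)
$k = \frac{1}{280} \approx 0.0035714$
$l = 5 i \sqrt{11}$ ($l = \sqrt{-275} = 5 i \sqrt{11} \approx 16.583 i$)
$\left(k + n{\left(-10 \right)}\right) \left(-340 + l\right) = \left(\frac{1}{280} + 12\right) \left(-340 + 5 i \sqrt{11}\right) = \frac{3361 \left(-340 + 5 i \sqrt{11}\right)}{280} = - \frac{57137}{14} + \frac{3361 i \sqrt{11}}{56}$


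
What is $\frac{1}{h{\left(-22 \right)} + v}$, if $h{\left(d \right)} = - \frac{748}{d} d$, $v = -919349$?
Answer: $- \frac{1}{920097} \approx -1.0868 \cdot 10^{-6}$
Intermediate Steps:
$h{\left(d \right)} = -748$
$\frac{1}{h{\left(-22 \right)} + v} = \frac{1}{-748 - 919349} = \frac{1}{-920097} = - \frac{1}{920097}$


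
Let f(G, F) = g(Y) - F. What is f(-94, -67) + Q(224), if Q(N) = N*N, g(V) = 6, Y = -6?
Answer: 50249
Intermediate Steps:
f(G, F) = 6 - F
Q(N) = N**2
f(-94, -67) + Q(224) = (6 - 1*(-67)) + 224**2 = (6 + 67) + 50176 = 73 + 50176 = 50249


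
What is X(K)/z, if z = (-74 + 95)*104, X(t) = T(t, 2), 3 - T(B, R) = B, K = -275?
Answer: 139/1092 ≈ 0.12729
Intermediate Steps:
T(B, R) = 3 - B
X(t) = 3 - t
z = 2184 (z = 21*104 = 2184)
X(K)/z = (3 - 1*(-275))/2184 = (3 + 275)*(1/2184) = 278*(1/2184) = 139/1092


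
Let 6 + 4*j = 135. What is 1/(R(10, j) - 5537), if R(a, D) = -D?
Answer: -4/22277 ≈ -0.00017956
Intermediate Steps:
j = 129/4 (j = -3/2 + (¼)*135 = -3/2 + 135/4 = 129/4 ≈ 32.250)
1/(R(10, j) - 5537) = 1/(-1*129/4 - 5537) = 1/(-129/4 - 5537) = 1/(-22277/4) = -4/22277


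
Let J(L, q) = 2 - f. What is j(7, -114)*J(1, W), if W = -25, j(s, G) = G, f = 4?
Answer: 228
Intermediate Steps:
J(L, q) = -2 (J(L, q) = 2 - 1*4 = 2 - 4 = -2)
j(7, -114)*J(1, W) = -114*(-2) = 228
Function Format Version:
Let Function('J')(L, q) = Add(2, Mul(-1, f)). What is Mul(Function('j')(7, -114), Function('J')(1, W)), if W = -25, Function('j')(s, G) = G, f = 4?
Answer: 228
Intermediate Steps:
Function('J')(L, q) = -2 (Function('J')(L, q) = Add(2, Mul(-1, 4)) = Add(2, -4) = -2)
Mul(Function('j')(7, -114), Function('J')(1, W)) = Mul(-114, -2) = 228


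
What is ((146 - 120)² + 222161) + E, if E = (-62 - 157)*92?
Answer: 202689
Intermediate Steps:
E = -20148 (E = -219*92 = -20148)
((146 - 120)² + 222161) + E = ((146 - 120)² + 222161) - 20148 = (26² + 222161) - 20148 = (676 + 222161) - 20148 = 222837 - 20148 = 202689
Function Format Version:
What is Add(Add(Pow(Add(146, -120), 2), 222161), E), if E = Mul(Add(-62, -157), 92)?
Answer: 202689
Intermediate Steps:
E = -20148 (E = Mul(-219, 92) = -20148)
Add(Add(Pow(Add(146, -120), 2), 222161), E) = Add(Add(Pow(Add(146, -120), 2), 222161), -20148) = Add(Add(Pow(26, 2), 222161), -20148) = Add(Add(676, 222161), -20148) = Add(222837, -20148) = 202689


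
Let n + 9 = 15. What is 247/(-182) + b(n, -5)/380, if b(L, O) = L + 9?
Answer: -701/532 ≈ -1.3177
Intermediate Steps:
n = 6 (n = -9 + 15 = 6)
b(L, O) = 9 + L
247/(-182) + b(n, -5)/380 = 247/(-182) + (9 + 6)/380 = 247*(-1/182) + 15*(1/380) = -19/14 + 3/76 = -701/532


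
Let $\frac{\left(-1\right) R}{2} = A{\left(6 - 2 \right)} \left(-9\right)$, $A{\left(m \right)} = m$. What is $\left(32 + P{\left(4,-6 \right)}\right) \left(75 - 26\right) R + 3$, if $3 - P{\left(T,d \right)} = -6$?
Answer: $144651$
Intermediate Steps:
$P{\left(T,d \right)} = 9$ ($P{\left(T,d \right)} = 3 - -6 = 3 + 6 = 9$)
$R = 72$ ($R = - 2 \left(6 - 2\right) \left(-9\right) = - 2 \cdot 4 \left(-9\right) = \left(-2\right) \left(-36\right) = 72$)
$\left(32 + P{\left(4,-6 \right)}\right) \left(75 - 26\right) R + 3 = \left(32 + 9\right) \left(75 - 26\right) 72 + 3 = 41 \cdot 49 \cdot 72 + 3 = 2009 \cdot 72 + 3 = 144648 + 3 = 144651$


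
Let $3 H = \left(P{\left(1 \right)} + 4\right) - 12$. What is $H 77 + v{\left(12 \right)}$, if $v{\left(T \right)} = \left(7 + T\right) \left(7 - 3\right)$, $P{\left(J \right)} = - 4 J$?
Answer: $-232$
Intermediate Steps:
$H = -4$ ($H = \frac{\left(\left(-4\right) 1 + 4\right) - 12}{3} = \frac{\left(-4 + 4\right) - 12}{3} = \frac{0 - 12}{3} = \frac{1}{3} \left(-12\right) = -4$)
$v{\left(T \right)} = 28 + 4 T$ ($v{\left(T \right)} = \left(7 + T\right) 4 = 28 + 4 T$)
$H 77 + v{\left(12 \right)} = \left(-4\right) 77 + \left(28 + 4 \cdot 12\right) = -308 + \left(28 + 48\right) = -308 + 76 = -232$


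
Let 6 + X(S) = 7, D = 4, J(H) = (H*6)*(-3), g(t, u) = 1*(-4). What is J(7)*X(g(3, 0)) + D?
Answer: -122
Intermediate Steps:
g(t, u) = -4
J(H) = -18*H (J(H) = (6*H)*(-3) = -18*H)
X(S) = 1 (X(S) = -6 + 7 = 1)
J(7)*X(g(3, 0)) + D = -18*7*1 + 4 = -126*1 + 4 = -126 + 4 = -122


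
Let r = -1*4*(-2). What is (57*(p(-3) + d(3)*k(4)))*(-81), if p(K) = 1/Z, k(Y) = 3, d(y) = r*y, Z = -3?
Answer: -330885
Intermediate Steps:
r = 8 (r = -4*(-2) = 8)
d(y) = 8*y
p(K) = -⅓ (p(K) = 1/(-3) = -⅓)
(57*(p(-3) + d(3)*k(4)))*(-81) = (57*(-⅓ + (8*3)*3))*(-81) = (57*(-⅓ + 24*3))*(-81) = (57*(-⅓ + 72))*(-81) = (57*(215/3))*(-81) = 4085*(-81) = -330885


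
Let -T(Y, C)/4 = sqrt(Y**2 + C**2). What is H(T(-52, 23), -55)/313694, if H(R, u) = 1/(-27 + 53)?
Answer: 1/8156044 ≈ 1.2261e-7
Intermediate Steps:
T(Y, C) = -4*sqrt(C**2 + Y**2) (T(Y, C) = -4*sqrt(Y**2 + C**2) = -4*sqrt(C**2 + Y**2))
H(R, u) = 1/26
H(T(-52, 23), -55)/313694 = (1/26)/313694 = (1/26)*(1/313694) = 1/8156044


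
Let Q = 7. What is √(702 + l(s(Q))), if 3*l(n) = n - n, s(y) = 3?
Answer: 3*√78 ≈ 26.495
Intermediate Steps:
l(n) = 0 (l(n) = (n - n)/3 = (⅓)*0 = 0)
√(702 + l(s(Q))) = √(702 + 0) = √702 = 3*√78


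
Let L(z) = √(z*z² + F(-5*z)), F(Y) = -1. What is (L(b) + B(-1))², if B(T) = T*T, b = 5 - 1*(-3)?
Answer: (1 + √511)² ≈ 557.21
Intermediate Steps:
b = 8 (b = 5 + 3 = 8)
L(z) = √(-1 + z³) (L(z) = √(z*z² - 1) = √(z³ - 1) = √(-1 + z³))
B(T) = T²
(L(b) + B(-1))² = (√(-1 + 8³) + (-1)²)² = (√(-1 + 512) + 1)² = (√511 + 1)² = (1 + √511)²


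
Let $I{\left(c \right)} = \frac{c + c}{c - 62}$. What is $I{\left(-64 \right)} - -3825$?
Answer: $\frac{241039}{63} \approx 3826.0$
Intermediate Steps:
$I{\left(c \right)} = \frac{2 c}{-62 + c}$
$I{\left(-64 \right)} - -3825 = 2 \left(-64\right) \frac{1}{-62 - 64} - -3825 = 2 \left(-64\right) \frac{1}{-126} + 3825 = 2 \left(-64\right) \left(- \frac{1}{126}\right) + 3825 = \frac{64}{63} + 3825 = \frac{241039}{63}$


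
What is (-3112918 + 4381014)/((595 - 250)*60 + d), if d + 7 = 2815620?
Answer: 1268096/2836313 ≈ 0.44709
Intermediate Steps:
d = 2815613 (d = -7 + 2815620 = 2815613)
(-3112918 + 4381014)/((595 - 250)*60 + d) = (-3112918 + 4381014)/((595 - 250)*60 + 2815613) = 1268096/(345*60 + 2815613) = 1268096/(20700 + 2815613) = 1268096/2836313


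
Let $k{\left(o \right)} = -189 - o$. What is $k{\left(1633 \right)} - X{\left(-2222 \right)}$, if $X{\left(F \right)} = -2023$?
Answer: $201$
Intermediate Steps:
$k{\left(1633 \right)} - X{\left(-2222 \right)} = \left(-189 - 1633\right) - -2023 = \left(-189 - 1633\right) + 2023 = -1822 + 2023 = 201$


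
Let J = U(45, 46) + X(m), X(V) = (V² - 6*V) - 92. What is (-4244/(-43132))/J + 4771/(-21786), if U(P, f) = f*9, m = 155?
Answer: -1204680678035/5501085062646 ≈ -0.21899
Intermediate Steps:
U(P, f) = 9*f
X(V) = -92 + V² - 6*V
J = 23417 (J = 9*46 + (-92 + 155² - 6*155) = 414 + (-92 + 24025 - 930) = 414 + 23003 = 23417)
(-4244/(-43132))/J + 4771/(-21786) = -4244/(-43132)/23417 + 4771/(-21786) = -4244*(-1/43132)*(1/23417) + 4771*(-1/21786) = (1061/10783)*(1/23417) - 4771/21786 = 1061/252505511 - 4771/21786 = -1204680678035/5501085062646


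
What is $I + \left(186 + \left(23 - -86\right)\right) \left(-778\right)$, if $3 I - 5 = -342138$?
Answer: $- \frac{1030663}{3} \approx -3.4355 \cdot 10^{5}$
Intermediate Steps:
$I = - \frac{342133}{3}$ ($I = \frac{5}{3} + \frac{1}{3} \left(-342138\right) = \frac{5}{3} - 114046 = - \frac{342133}{3} \approx -1.1404 \cdot 10^{5}$)
$I + \left(186 + \left(23 - -86\right)\right) \left(-778\right) = - \frac{342133}{3} + \left(186 + \left(23 - -86\right)\right) \left(-778\right) = - \frac{342133}{3} + \left(186 + \left(23 + 86\right)\right) \left(-778\right) = - \frac{342133}{3} + \left(186 + 109\right) \left(-778\right) = - \frac{342133}{3} + 295 \left(-778\right) = - \frac{342133}{3} - 229510 = - \frac{1030663}{3}$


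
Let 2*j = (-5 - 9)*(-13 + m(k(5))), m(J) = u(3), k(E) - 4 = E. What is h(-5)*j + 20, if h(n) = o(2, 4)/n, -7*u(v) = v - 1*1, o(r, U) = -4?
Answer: 472/5 ≈ 94.400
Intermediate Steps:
k(E) = 4 + E
u(v) = ⅐ - v/7 (u(v) = -(v - 1*1)/7 = -(v - 1)/7 = -(-1 + v)/7 = ⅐ - v/7)
m(J) = -2/7 (m(J) = ⅐ - ⅐*3 = ⅐ - 3/7 = -2/7)
h(n) = -4/n
j = 93 (j = ((-5 - 9)*(-13 - 2/7))/2 = (-14*(-93/7))/2 = (½)*186 = 93)
h(-5)*j + 20 = -4/(-5)*93 + 20 = -4*(-⅕)*93 + 20 = (⅘)*93 + 20 = 372/5 + 20 = 472/5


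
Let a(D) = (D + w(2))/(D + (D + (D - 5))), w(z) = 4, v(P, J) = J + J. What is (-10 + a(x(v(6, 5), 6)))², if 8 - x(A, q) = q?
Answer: 16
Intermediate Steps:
v(P, J) = 2*J
x(A, q) = 8 - q
a(D) = (4 + D)/(-5 + 3*D) (a(D) = (D + 4)/(D + (D + (D - 5))) = (4 + D)/(D + (D + (-5 + D))) = (4 + D)/(D + (-5 + 2*D)) = (4 + D)/(-5 + 3*D))
(-10 + a(x(v(6, 5), 6)))² = (-10 + (4 + (8 - 1*6))/(-5 + 3*(8 - 1*6)))² = (-10 + (4 + (8 - 6))/(-5 + 3*(8 - 6)))² = (-10 + (4 + 2)/(-5 + 3*2))² = (-10 + 6/(-5 + 6))² = (-10 + 6/1)² = (-10 + 1*6)² = (-10 + 6)² = (-4)² = 16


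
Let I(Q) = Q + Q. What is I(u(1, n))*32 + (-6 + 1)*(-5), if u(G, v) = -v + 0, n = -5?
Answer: 345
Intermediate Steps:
u(G, v) = -v
I(Q) = 2*Q
I(u(1, n))*32 + (-6 + 1)*(-5) = (2*(-1*(-5)))*32 + (-6 + 1)*(-5) = (2*5)*32 - 5*(-5) = 10*32 + 25 = 320 + 25 = 345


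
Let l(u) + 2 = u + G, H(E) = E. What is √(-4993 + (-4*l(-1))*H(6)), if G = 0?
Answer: I*√4921 ≈ 70.15*I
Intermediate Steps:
l(u) = -2 + u (l(u) = -2 + (u + 0) = -2 + u)
√(-4993 + (-4*l(-1))*H(6)) = √(-4993 - 4*(-2 - 1)*6) = √(-4993 - 4*(-3)*6) = √(-4993 + 12*6) = √(-4993 + 72) = √(-4921) = I*√4921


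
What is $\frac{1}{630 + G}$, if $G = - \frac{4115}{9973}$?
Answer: $\frac{9973}{6278875} \approx 0.0015883$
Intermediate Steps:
$G = - \frac{4115}{9973}$ ($G = \left(-4115\right) \frac{1}{9973} = - \frac{4115}{9973} \approx -0.41261$)
$\frac{1}{630 + G} = \frac{1}{630 - \frac{4115}{9973}} = \frac{1}{\frac{6278875}{9973}} = \frac{9973}{6278875}$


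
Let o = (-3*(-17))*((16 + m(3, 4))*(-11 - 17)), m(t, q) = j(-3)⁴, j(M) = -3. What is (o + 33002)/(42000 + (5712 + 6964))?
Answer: -52757/27338 ≈ -1.9298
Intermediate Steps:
m(t, q) = 81 (m(t, q) = (-3)⁴ = 81)
o = -138516 (o = (-3*(-17))*((16 + 81)*(-11 - 17)) = 51*(97*(-28)) = 51*(-2716) = -138516)
(o + 33002)/(42000 + (5712 + 6964)) = (-138516 + 33002)/(42000 + (5712 + 6964)) = -105514/(42000 + 12676) = -105514/54676 = -105514*1/54676 = -52757/27338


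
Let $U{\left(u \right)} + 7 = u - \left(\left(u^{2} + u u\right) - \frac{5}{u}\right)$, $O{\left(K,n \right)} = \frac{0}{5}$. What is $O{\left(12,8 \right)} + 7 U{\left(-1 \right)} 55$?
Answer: $-5775$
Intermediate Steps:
$O{\left(K,n \right)} = 0$ ($O{\left(K,n \right)} = 0 \cdot \frac{1}{5} = 0$)
$U{\left(u \right)} = -7 + u - 2 u^{2} + \frac{5}{u}$ ($U{\left(u \right)} = -7 - \left(u^{2} - u - \frac{5}{u} + u u\right) = -7 - \left(- u - \frac{5}{u} + 2 u^{2}\right) = -7 + \left(u - 2 u^{2} + \frac{5}{u}\right) = -7 + u - 2 u^{2} + \frac{5}{u}$)
$O{\left(12,8 \right)} + 7 U{\left(-1 \right)} 55 = 0 + 7 \left(-7 - 1 - 2 \left(-1\right)^{2} + \frac{5}{-1}\right) 55 = 0 + 7 \left(-7 - 1 - 2 + 5 \left(-1\right)\right) 55 = 0 + 7 \left(-7 - 1 - 2 - 5\right) 55 = 0 + 7 \left(-15\right) 55 = 0 - 5775 = -5775$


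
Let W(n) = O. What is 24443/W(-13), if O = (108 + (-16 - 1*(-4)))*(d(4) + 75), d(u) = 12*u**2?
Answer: 24443/25632 ≈ 0.95361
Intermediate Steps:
O = 25632 (O = (108 + (-16 - 1*(-4)))*(12*4**2 + 75) = (108 + (-16 + 4))*(12*16 + 75) = (108 - 12)*(192 + 75) = 96*267 = 25632)
W(n) = 25632
24443/W(-13) = 24443/25632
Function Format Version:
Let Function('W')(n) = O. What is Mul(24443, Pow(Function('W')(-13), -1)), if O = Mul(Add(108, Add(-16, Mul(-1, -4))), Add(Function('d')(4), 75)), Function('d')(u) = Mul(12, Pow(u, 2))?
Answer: Rational(24443, 25632) ≈ 0.95361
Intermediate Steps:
O = 25632 (O = Mul(Add(108, Add(-16, Mul(-1, -4))), Add(Mul(12, Pow(4, 2)), 75)) = Mul(Add(108, Add(-16, 4)), Add(Mul(12, 16), 75)) = Mul(Add(108, -12), Add(192, 75)) = Mul(96, 267) = 25632)
Function('W')(n) = 25632
Mul(24443, Pow(Function('W')(-13), -1)) = Mul(24443, Pow(25632, -1)) = Mul(24443, Rational(1, 25632)) = Rational(24443, 25632)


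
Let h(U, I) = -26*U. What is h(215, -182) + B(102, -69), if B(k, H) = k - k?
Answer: -5590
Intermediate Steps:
B(k, H) = 0
h(215, -182) + B(102, -69) = -26*215 + 0 = -5590 + 0 = -5590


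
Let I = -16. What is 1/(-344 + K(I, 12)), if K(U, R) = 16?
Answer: -1/328 ≈ -0.0030488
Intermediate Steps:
1/(-344 + K(I, 12)) = 1/(-344 + 16) = 1/(-328) = -1/328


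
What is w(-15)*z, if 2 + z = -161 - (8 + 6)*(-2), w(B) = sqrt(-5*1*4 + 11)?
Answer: -405*I ≈ -405.0*I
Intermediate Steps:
w(B) = 3*I (w(B) = sqrt(-5*4 + 11) = sqrt(-20 + 11) = sqrt(-9) = 3*I)
z = -135 (z = -2 + (-161 - (8 + 6)*(-2)) = -2 + (-161 - 14*(-2)) = -2 + (-161 - 1*(-28)) = -2 + (-161 + 28) = -2 - 133 = -135)
w(-15)*z = (3*I)*(-135) = -405*I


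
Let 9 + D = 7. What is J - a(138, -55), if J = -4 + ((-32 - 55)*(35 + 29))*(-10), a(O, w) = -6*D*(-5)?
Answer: 55736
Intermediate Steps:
D = -2 (D = -9 + 7 = -2)
a(O, w) = -60 (a(O, w) = -6*(-2)*(-5) = 12*(-5) = -60)
J = 55676 (J = -4 - 87*64*(-10) = -4 - 5568*(-10) = -4 + 55680 = 55676)
J - a(138, -55) = 55676 - 1*(-60) = 55676 + 60 = 55736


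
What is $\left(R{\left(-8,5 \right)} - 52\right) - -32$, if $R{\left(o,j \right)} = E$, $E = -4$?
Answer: $-24$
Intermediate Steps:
$R{\left(o,j \right)} = -4$
$\left(R{\left(-8,5 \right)} - 52\right) - -32 = \left(-4 - 52\right) - -32 = \left(-4 - 52\right) + 32 = -56 + 32 = -24$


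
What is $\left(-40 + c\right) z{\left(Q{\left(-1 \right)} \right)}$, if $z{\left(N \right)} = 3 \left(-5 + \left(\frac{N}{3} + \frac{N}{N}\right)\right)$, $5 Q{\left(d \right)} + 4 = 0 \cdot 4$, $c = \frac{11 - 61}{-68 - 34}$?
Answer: $\frac{25792}{51} \approx 505.73$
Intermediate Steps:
$c = \frac{25}{51}$ ($c = - \frac{50}{-102} = \left(-50\right) \left(- \frac{1}{102}\right) = \frac{25}{51} \approx 0.4902$)
$Q{\left(d \right)} = - \frac{4}{5}$ ($Q{\left(d \right)} = - \frac{4}{5} + \frac{0 \cdot 4}{5} = - \frac{4}{5} + \frac{1}{5} \cdot 0 = - \frac{4}{5} + 0 = - \frac{4}{5}$)
$z{\left(N \right)} = -12 + N$ ($z{\left(N \right)} = 3 \left(-5 + \left(N \frac{1}{3} + 1\right)\right) = 3 \left(-5 + \left(\frac{N}{3} + 1\right)\right) = 3 \left(-5 + \left(1 + \frac{N}{3}\right)\right) = 3 \left(-4 + \frac{N}{3}\right) = -12 + N$)
$\left(-40 + c\right) z{\left(Q{\left(-1 \right)} \right)} = \left(-40 + \frac{25}{51}\right) \left(-12 - \frac{4}{5}\right) = \left(- \frac{2015}{51}\right) \left(- \frac{64}{5}\right) = \frac{25792}{51}$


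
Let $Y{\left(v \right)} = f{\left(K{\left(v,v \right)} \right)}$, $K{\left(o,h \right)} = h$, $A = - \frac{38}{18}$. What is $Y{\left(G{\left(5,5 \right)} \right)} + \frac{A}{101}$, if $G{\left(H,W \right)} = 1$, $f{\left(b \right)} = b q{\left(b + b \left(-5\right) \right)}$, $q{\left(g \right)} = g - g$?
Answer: $- \frac{19}{909} \approx -0.020902$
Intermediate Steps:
$q{\left(g \right)} = 0$
$A = - \frac{19}{9}$ ($A = \left(-38\right) \frac{1}{18} = - \frac{19}{9} \approx -2.1111$)
$f{\left(b \right)} = 0$ ($f{\left(b \right)} = b 0 = 0$)
$Y{\left(v \right)} = 0$
$Y{\left(G{\left(5,5 \right)} \right)} + \frac{A}{101} = 0 + \frac{1}{101} \left(- \frac{19}{9}\right) = 0 - \frac{19}{909} = - \frac{19}{909}$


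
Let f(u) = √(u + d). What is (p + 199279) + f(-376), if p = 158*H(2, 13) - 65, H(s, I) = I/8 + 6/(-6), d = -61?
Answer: 797251/4 + I*√437 ≈ 1.9931e+5 + 20.905*I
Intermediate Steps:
H(s, I) = -1 + I/8 (H(s, I) = I*(⅛) + 6*(-⅙) = I/8 - 1 = -1 + I/8)
p = 135/4 (p = 158*(-1 + (⅛)*13) - 65 = 158*(-1 + 13/8) - 65 = 158*(5/8) - 65 = 395/4 - 65 = 135/4 ≈ 33.750)
f(u) = √(-61 + u) (f(u) = √(u - 61) = √(-61 + u))
(p + 199279) + f(-376) = (135/4 + 199279) + √(-61 - 376) = 797251/4 + √(-437) = 797251/4 + I*√437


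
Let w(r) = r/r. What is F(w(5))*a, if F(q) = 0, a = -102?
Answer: 0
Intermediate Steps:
w(r) = 1
F(w(5))*a = 0*(-102) = 0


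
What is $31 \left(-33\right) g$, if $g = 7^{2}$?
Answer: $-50127$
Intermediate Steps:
$g = 49$
$31 \left(-33\right) g = 31 \left(-33\right) 49 = \left(-1023\right) 49 = -50127$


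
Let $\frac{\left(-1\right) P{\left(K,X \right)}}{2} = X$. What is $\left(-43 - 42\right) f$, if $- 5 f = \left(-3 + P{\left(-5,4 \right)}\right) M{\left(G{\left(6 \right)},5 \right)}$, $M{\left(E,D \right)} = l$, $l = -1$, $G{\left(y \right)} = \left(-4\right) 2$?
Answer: $187$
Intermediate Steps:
$G{\left(y \right)} = -8$
$M{\left(E,D \right)} = -1$
$P{\left(K,X \right)} = - 2 X$
$f = - \frac{11}{5}$ ($f = - \frac{\left(-3 - 8\right) \left(-1\right)}{5} = - \frac{\left(-11\right) \left(-1\right)}{5} = \left(- \frac{1}{5}\right) 11 = - \frac{11}{5} \approx -2.2$)
$\left(-43 - 42\right) f = \left(-43 - 42\right) \left(- \frac{11}{5}\right) = \left(-85\right) \left(- \frac{11}{5}\right) = 187$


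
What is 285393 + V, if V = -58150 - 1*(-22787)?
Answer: 250030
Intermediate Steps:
V = -35363 (V = -58150 + 22787 = -35363)
285393 + V = 285393 - 35363 = 250030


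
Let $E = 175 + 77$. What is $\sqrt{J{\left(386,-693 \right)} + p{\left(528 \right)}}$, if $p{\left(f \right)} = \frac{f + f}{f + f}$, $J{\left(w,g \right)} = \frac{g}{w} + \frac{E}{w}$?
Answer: $\frac{i \sqrt{21230}}{386} \approx 0.37747 i$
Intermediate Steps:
$E = 252$
$J{\left(w,g \right)} = \frac{252}{w} + \frac{g}{w}$ ($J{\left(w,g \right)} = \frac{g}{w} + \frac{252}{w} = \frac{252}{w} + \frac{g}{w}$)
$p{\left(f \right)} = 1$ ($p{\left(f \right)} = \frac{2 f}{2 f} = 2 f \frac{1}{2 f} = 1$)
$\sqrt{J{\left(386,-693 \right)} + p{\left(528 \right)}} = \sqrt{\frac{252 - 693}{386} + 1} = \sqrt{\frac{1}{386} \left(-441\right) + 1} = \sqrt{- \frac{441}{386} + 1} = \sqrt{- \frac{55}{386}} = \frac{i \sqrt{21230}}{386}$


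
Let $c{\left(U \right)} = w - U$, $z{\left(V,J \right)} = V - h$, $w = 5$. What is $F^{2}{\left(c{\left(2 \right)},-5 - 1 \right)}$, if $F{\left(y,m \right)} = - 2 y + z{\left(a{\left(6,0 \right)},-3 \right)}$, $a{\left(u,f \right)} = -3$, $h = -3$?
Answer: $36$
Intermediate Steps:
$z{\left(V,J \right)} = 3 + V$ ($z{\left(V,J \right)} = V - -3 = V + 3 = 3 + V$)
$c{\left(U \right)} = 5 - U$
$F{\left(y,m \right)} = - 2 y$ ($F{\left(y,m \right)} = - 2 y + \left(3 - 3\right) = - 2 y + 0 = - 2 y$)
$F^{2}{\left(c{\left(2 \right)},-5 - 1 \right)} = \left(- 2 \left(5 - 2\right)\right)^{2} = \left(\left(-2\right) 3\right)^{2} = \left(-6\right)^{2} = 36$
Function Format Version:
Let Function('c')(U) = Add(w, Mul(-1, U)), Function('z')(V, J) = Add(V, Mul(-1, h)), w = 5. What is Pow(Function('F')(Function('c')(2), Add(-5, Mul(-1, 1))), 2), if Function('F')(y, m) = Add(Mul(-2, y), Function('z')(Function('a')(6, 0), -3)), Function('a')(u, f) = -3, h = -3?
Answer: 36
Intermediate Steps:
Function('z')(V, J) = Add(3, V) (Function('z')(V, J) = Add(V, Mul(-1, -3)) = Add(V, 3) = Add(3, V))
Function('c')(U) = Add(5, Mul(-1, U))
Function('F')(y, m) = Mul(-2, y) (Function('F')(y, m) = Add(Mul(-2, y), Add(3, -3)) = Add(Mul(-2, y), 0) = Mul(-2, y))
Pow(Function('F')(Function('c')(2), Add(-5, Mul(-1, 1))), 2) = Pow(Mul(-2, Add(5, Mul(-1, 2))), 2) = Pow(Mul(-2, Add(5, -2)), 2) = Pow(Mul(-2, 3), 2) = Pow(-6, 2) = 36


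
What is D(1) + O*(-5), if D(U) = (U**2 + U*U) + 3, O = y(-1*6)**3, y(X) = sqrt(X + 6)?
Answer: 5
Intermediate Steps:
y(X) = sqrt(6 + X)
O = 0 (O = (sqrt(6 - 1*6))**3 = (sqrt(6 - 6))**3 = (sqrt(0))**3 = 0**3 = 0)
D(U) = 3 + 2*U**2 (D(U) = (U**2 + U**2) + 3 = 2*U**2 + 3 = 3 + 2*U**2)
D(1) + O*(-5) = (3 + 2*1**2) + 0*(-5) = (3 + 2*1) + 0 = (3 + 2) + 0 = 5 + 0 = 5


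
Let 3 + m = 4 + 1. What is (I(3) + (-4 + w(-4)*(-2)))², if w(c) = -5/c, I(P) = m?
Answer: 81/4 ≈ 20.250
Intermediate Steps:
m = 2 (m = -3 + (4 + 1) = -3 + 5 = 2)
I(P) = 2
(I(3) + (-4 + w(-4)*(-2)))² = (2 + (-4 - 5/(-4)*(-2)))² = (2 + (-4 - 5*(-¼)*(-2)))² = (2 + (-4 + (5/4)*(-2)))² = (2 + (-4 - 5/2))² = (2 - 13/2)² = (-9/2)² = 81/4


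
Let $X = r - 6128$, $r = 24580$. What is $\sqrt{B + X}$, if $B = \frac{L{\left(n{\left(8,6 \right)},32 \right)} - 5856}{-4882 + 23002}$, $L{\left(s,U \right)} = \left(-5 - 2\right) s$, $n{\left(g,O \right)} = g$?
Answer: $\frac{\sqrt{94661237865}}{2265} \approx 135.84$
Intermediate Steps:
$L{\left(s,U \right)} = - 7 s$
$B = - \frac{739}{2265}$ ($B = \frac{\left(-7\right) 8 - 5856}{-4882 + 23002} = \frac{-56 - 5856}{18120} = \left(-5912\right) \frac{1}{18120} = - \frac{739}{2265} \approx -0.32627$)
$X = 18452$ ($X = 24580 - 6128 = 18452$)
$\sqrt{B + X} = \sqrt{- \frac{739}{2265} + 18452} = \sqrt{\frac{41793041}{2265}} = \frac{\sqrt{94661237865}}{2265}$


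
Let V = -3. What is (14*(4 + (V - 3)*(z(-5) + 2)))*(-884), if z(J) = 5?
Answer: 470288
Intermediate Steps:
(14*(4 + (V - 3)*(z(-5) + 2)))*(-884) = (14*(4 + (-3 - 3)*(5 + 2)))*(-884) = (14*(4 - 6*7))*(-884) = (14*(4 - 42))*(-884) = (14*(-38))*(-884) = -532*(-884) = 470288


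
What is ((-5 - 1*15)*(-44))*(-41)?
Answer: -36080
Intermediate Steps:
((-5 - 1*15)*(-44))*(-41) = ((-5 - 15)*(-44))*(-41) = -20*(-44)*(-41) = 880*(-41) = -36080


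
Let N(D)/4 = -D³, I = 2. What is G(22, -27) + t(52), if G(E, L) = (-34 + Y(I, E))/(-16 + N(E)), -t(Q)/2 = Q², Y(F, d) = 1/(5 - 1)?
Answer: -921696121/170432 ≈ -5408.0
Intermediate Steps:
Y(F, d) = ¼ (Y(F, d) = 1/4 = ¼)
N(D) = -4*D³ (N(D) = 4*(-D³) = -4*D³)
t(Q) = -2*Q²
G(E, L) = -135/(4*(-16 - 4*E³)) (G(E, L) = (-34 + ¼)/(-16 - 4*E³) = -135/(4*(-16 - 4*E³)))
G(22, -27) + t(52) = 135/(16*(4 + 22³)) - 2*52² = 135/(16*(4 + 10648)) - 2*2704 = (135/16)/10652 - 5408 = (135/16)*(1/10652) - 5408 = 135/170432 - 5408 = -921696121/170432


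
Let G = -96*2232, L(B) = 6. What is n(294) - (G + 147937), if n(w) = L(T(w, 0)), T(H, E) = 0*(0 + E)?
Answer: 66341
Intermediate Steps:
T(H, E) = 0 (T(H, E) = 0*E = 0)
n(w) = 6
G = -214272
n(294) - (G + 147937) = 6 - (-214272 + 147937) = 6 - 1*(-66335) = 6 + 66335 = 66341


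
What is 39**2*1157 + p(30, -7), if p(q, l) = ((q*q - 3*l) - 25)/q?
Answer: 26397403/15 ≈ 1.7598e+6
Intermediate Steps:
p(q, l) = (-25 + q**2 - 3*l)/q (p(q, l) = ((q**2 - 3*l) - 25)/q = (-25 + q**2 - 3*l)/q)
39**2*1157 + p(30, -7) = 39**2*1157 + (-25 + 30**2 - 3*(-7))/30 = 1521*1157 + (-25 + 900 + 21)/30 = 1759797 + (1/30)*896 = 1759797 + 448/15 = 26397403/15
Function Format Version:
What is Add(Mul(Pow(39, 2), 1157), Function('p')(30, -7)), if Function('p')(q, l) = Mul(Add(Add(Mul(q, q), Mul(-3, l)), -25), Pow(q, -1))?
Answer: Rational(26397403, 15) ≈ 1.7598e+6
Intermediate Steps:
Function('p')(q, l) = Mul(Pow(q, -1), Add(-25, Pow(q, 2), Mul(-3, l))) (Function('p')(q, l) = Mul(Add(Add(Pow(q, 2), Mul(-3, l)), -25), Pow(q, -1)) = Mul(Add(-25, Pow(q, 2), Mul(-3, l)), Pow(q, -1)) = Mul(Pow(q, -1), Add(-25, Pow(q, 2), Mul(-3, l))))
Add(Mul(Pow(39, 2), 1157), Function('p')(30, -7)) = Add(Mul(Pow(39, 2), 1157), Mul(Pow(30, -1), Add(-25, Pow(30, 2), Mul(-3, -7)))) = Add(Mul(1521, 1157), Mul(Rational(1, 30), Add(-25, 900, 21))) = Add(1759797, Mul(Rational(1, 30), 896)) = Add(1759797, Rational(448, 15)) = Rational(26397403, 15)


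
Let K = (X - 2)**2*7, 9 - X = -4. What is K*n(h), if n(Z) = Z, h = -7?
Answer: -5929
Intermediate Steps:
X = 13 (X = 9 - 1*(-4) = 9 + 4 = 13)
K = 847 (K = (13 - 2)**2*7 = 11**2*7 = 121*7 = 847)
K*n(h) = 847*(-7) = -5929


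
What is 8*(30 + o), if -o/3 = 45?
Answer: -840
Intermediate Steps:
o = -135 (o = -3*45 = -135)
8*(30 + o) = 8*(30 - 135) = 8*(-105) = -840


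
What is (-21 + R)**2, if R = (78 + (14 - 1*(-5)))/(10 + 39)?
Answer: 868624/2401 ≈ 361.78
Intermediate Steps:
R = 97/49 (R = (78 + (14 + 5))/49 = (78 + 19)*(1/49) = 97*(1/49) = 97/49 ≈ 1.9796)
(-21 + R)**2 = (-21 + 97/49)**2 = (-932/49)**2 = 868624/2401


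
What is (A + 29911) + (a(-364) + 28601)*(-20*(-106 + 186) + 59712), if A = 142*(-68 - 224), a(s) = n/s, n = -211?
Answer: 151249593477/91 ≈ 1.6621e+9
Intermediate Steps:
a(s) = -211/s
A = -41464 (A = 142*(-292) = -41464)
(A + 29911) + (a(-364) + 28601)*(-20*(-106 + 186) + 59712) = (-41464 + 29911) + (-211/(-364) + 28601)*(-20*(-106 + 186) + 59712) = -11553 + (-211*(-1/364) + 28601)*(-20*80 + 59712) = -11553 + (211/364 + 28601)*(-1600 + 59712) = -11553 + (10410975/364)*58112 = -11553 + 151250644800/91 = 151249593477/91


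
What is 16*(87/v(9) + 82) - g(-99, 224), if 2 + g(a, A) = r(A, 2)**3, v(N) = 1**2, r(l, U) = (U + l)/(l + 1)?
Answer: 30811488074/11390625 ≈ 2705.0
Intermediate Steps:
r(l, U) = (U + l)/(1 + l)
v(N) = 1
g(a, A) = -2 + (2 + A)**3/(1 + A)**3 (g(a, A) = -2 + ((2 + A)/(1 + A))**3 = -2 + (2 + A)**3/(1 + A)**3)
16*(87/v(9) + 82) - g(-99, 224) = 16*(87/1 + 82) - (-2 + (2 + 224)**3/(1 + 224)**3) = 16*(87*1 + 82) - (-2 + 226**3/225**3) = 16*(87 + 82) - (-2 + (1/11390625)*11543176) = 16*169 - (-2 + 11543176/11390625) = 2704 - 1*(-11238074/11390625) = 2704 + 11238074/11390625 = 30811488074/11390625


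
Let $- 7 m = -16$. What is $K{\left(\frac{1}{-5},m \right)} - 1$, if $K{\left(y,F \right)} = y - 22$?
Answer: $- \frac{116}{5} \approx -23.2$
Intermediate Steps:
$m = \frac{16}{7}$ ($m = \left(- \frac{1}{7}\right) \left(-16\right) = \frac{16}{7} \approx 2.2857$)
$K{\left(y,F \right)} = -22 + y$
$K{\left(\frac{1}{-5},m \right)} - 1 = \left(-22 + \frac{1}{-5}\right) - 1 = \left(-22 - \frac{1}{5}\right) - 1 = - \frac{111}{5} - 1 = - \frac{116}{5}$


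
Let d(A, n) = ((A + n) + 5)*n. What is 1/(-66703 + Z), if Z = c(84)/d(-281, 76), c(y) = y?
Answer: -3800/253471421 ≈ -1.4992e-5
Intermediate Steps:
d(A, n) = n*(5 + A + n) (d(A, n) = (5 + A + n)*n = n*(5 + A + n))
Z = -21/3800 (Z = 84/((76*(5 - 281 + 76))) = 84/((76*(-200))) = 84/(-15200) = 84*(-1/15200) = -21/3800 ≈ -0.0055263)
1/(-66703 + Z) = 1/(-66703 - 21/3800) = 1/(-253471421/3800) = -3800/253471421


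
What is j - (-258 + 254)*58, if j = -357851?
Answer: -357619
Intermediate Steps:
j - (-258 + 254)*58 = -357851 - (-258 + 254)*58 = -357851 - (-4)*58 = -357851 - 1*(-232) = -357851 + 232 = -357619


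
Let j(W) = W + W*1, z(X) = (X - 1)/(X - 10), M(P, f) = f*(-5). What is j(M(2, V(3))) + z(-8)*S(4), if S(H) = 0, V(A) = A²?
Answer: -90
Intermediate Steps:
M(P, f) = -5*f
z(X) = (-1 + X)/(-10 + X)
j(W) = 2*W (j(W) = W + W = 2*W)
j(M(2, V(3))) + z(-8)*S(4) = 2*(-5*3²) + ((-1 - 8)/(-10 - 8))*0 = 2*(-5*9) + (-9/(-18))*0 = 2*(-45) - 1/18*(-9)*0 = -90 + (½)*0 = -90 + 0 = -90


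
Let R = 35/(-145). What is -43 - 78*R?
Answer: -701/29 ≈ -24.172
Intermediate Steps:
R = -7/29 (R = 35*(-1/145) = -7/29 ≈ -0.24138)
-43 - 78*R = -43 - 78*(-7/29) = -43 + 546/29 = -701/29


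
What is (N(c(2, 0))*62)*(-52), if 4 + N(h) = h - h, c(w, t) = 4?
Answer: 12896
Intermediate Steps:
N(h) = -4 (N(h) = -4 + (h - h) = -4 + 0 = -4)
(N(c(2, 0))*62)*(-52) = -4*62*(-52) = -248*(-52) = 12896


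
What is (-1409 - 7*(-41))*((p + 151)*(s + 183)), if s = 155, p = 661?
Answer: -307939632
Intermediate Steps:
(-1409 - 7*(-41))*((p + 151)*(s + 183)) = (-1409 - 7*(-41))*((661 + 151)*(155 + 183)) = (-1409 + 287)*(812*338) = -1122*274456 = -307939632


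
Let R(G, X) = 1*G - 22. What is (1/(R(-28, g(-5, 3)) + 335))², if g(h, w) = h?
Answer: 1/81225 ≈ 1.2311e-5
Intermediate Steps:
R(G, X) = -22 + G (R(G, X) = G - 22 = -22 + G)
(1/(R(-28, g(-5, 3)) + 335))² = (1/((-22 - 28) + 335))² = (1/(-50 + 335))² = (1/285)² = 1/81225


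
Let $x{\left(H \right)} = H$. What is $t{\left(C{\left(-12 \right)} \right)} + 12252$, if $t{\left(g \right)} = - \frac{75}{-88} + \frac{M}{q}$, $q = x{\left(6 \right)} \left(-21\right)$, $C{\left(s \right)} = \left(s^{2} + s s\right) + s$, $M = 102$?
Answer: $\frac{22641775}{1848} \approx 12252.0$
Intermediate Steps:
$C{\left(s \right)} = s + 2 s^{2}$ ($C{\left(s \right)} = \left(s^{2} + s^{2}\right) + s = 2 s^{2} + s = s + 2 s^{2}$)
$q = -126$ ($q = 6 \left(-21\right) = -126$)
$t{\left(g \right)} = \frac{79}{1848}$ ($t{\left(g \right)} = - \frac{75}{-88} + \frac{102}{-126} = \left(-75\right) \left(- \frac{1}{88}\right) + 102 \left(- \frac{1}{126}\right) = \frac{75}{88} - \frac{17}{21} = \frac{79}{1848}$)
$t{\left(C{\left(-12 \right)} \right)} + 12252 = \frac{79}{1848} + 12252 = \frac{22641775}{1848}$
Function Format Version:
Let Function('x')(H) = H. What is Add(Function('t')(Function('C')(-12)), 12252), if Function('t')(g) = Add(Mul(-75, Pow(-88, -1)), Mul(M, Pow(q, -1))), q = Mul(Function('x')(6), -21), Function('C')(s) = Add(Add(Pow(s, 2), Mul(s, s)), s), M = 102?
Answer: Rational(22641775, 1848) ≈ 12252.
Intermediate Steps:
Function('C')(s) = Add(s, Mul(2, Pow(s, 2))) (Function('C')(s) = Add(Add(Pow(s, 2), Pow(s, 2)), s) = Add(Mul(2, Pow(s, 2)), s) = Add(s, Mul(2, Pow(s, 2))))
q = -126 (q = Mul(6, -21) = -126)
Function('t')(g) = Rational(79, 1848) (Function('t')(g) = Add(Mul(-75, Pow(-88, -1)), Mul(102, Pow(-126, -1))) = Add(Mul(-75, Rational(-1, 88)), Mul(102, Rational(-1, 126))) = Add(Rational(75, 88), Rational(-17, 21)) = Rational(79, 1848))
Add(Function('t')(Function('C')(-12)), 12252) = Add(Rational(79, 1848), 12252) = Rational(22641775, 1848)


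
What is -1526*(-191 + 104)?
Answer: 132762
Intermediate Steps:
-1526*(-191 + 104) = -1526*(-87) = 132762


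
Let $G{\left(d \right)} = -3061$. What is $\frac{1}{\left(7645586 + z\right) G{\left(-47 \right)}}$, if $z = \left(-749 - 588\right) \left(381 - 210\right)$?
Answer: $- \frac{1}{22703311499} \approx -4.4046 \cdot 10^{-11}$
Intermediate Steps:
$z = -228627$ ($z = - 1337 \left(381 - 210\right) = \left(-1337\right) 171 = -228627$)
$\frac{1}{\left(7645586 + z\right) G{\left(-47 \right)}} = \frac{1}{\left(7645586 - 228627\right) \left(-3061\right)} = \frac{1}{7416959} \left(- \frac{1}{3061}\right) = - \frac{1}{22703311499}$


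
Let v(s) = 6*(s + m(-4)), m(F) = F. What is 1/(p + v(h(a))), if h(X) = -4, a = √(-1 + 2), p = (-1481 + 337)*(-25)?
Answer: 1/28552 ≈ 3.5024e-5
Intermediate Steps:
p = 28600 (p = -1144*(-25) = 28600)
a = 1 (a = √1 = 1)
v(s) = -24 + 6*s (v(s) = 6*(s - 4) = 6*(-4 + s) = -24 + 6*s)
1/(p + v(h(a))) = 1/(28600 + (-24 + 6*(-4))) = 1/(28600 + (-24 - 24)) = 1/(28600 - 48) = 1/28552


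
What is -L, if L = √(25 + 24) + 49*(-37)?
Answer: 1806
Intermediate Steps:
L = -1806 (L = √49 - 1813 = 7 - 1813 = -1806)
-L = -1*(-1806) = 1806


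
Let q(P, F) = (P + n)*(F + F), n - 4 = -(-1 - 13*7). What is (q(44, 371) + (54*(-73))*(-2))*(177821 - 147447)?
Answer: 3394719736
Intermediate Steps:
n = 96 (n = 4 - (-1 - 13*7) = 4 - (-1 - 91) = 4 - 1*(-92) = 4 + 92 = 96)
q(P, F) = 2*F*(96 + P) (q(P, F) = (P + 96)*(F + F) = (96 + P)*(2*F) = 2*F*(96 + P))
(q(44, 371) + (54*(-73))*(-2))*(177821 - 147447) = (2*371*(96 + 44) + (54*(-73))*(-2))*(177821 - 147447) = (2*371*140 - 3942*(-2))*30374 = (103880 + 7884)*30374 = 111764*30374 = 3394719736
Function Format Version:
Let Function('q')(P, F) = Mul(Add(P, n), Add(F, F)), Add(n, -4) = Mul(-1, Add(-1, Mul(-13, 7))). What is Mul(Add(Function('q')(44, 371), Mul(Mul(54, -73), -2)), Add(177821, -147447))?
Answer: 3394719736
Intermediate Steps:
n = 96 (n = Add(4, Mul(-1, Add(-1, Mul(-13, 7)))) = Add(4, Mul(-1, Add(-1, -91))) = Add(4, Mul(-1, -92)) = Add(4, 92) = 96)
Function('q')(P, F) = Mul(2, F, Add(96, P)) (Function('q')(P, F) = Mul(Add(P, 96), Add(F, F)) = Mul(Add(96, P), Mul(2, F)) = Mul(2, F, Add(96, P)))
Mul(Add(Function('q')(44, 371), Mul(Mul(54, -73), -2)), Add(177821, -147447)) = Mul(Add(Mul(2, 371, Add(96, 44)), Mul(Mul(54, -73), -2)), Add(177821, -147447)) = Mul(Add(Mul(2, 371, 140), Mul(-3942, -2)), 30374) = Mul(Add(103880, 7884), 30374) = Mul(111764, 30374) = 3394719736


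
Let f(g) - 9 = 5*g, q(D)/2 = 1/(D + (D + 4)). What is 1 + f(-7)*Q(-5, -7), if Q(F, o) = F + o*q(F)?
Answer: 211/3 ≈ 70.333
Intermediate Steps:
q(D) = 2/(4 + 2*D) (q(D) = 2/(D + (D + 4)) = 2/(D + (4 + D)) = 2/(4 + 2*D))
Q(F, o) = F + o/(2 + F)
f(g) = 9 + 5*g
1 + f(-7)*Q(-5, -7) = 1 + (9 + 5*(-7))*((-7 - 5*(2 - 5))/(2 - 5)) = 1 + (9 - 35)*((-7 - 5*(-3))/(-3)) = 1 - (-26)*(-7 + 15)/3 = 1 - (-26)*8/3 = 1 - 26*(-8/3) = 1 + 208/3 = 211/3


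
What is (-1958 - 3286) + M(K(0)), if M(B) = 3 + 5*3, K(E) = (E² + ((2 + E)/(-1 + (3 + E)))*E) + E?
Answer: -5226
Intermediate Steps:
K(E) = E² + 2*E (K(E) = (E² + ((2 + E)/(2 + E))*E) + E = (E² + 1*E) + E = (E² + E) + E = (E + E²) + E = E² + 2*E)
M(B) = 18 (M(B) = 3 + 15 = 18)
(-1958 - 3286) + M(K(0)) = (-1958 - 3286) + 18 = -5244 + 18 = -5226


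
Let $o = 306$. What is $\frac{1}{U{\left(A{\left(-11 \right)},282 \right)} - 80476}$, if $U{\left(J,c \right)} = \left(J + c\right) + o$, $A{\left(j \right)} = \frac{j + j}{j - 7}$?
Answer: $- \frac{9}{718981} \approx -1.2518 \cdot 10^{-5}$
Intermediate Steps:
$A{\left(j \right)} = \frac{2 j}{-7 + j}$
$U{\left(J,c \right)} = 306 + J + c$ ($U{\left(J,c \right)} = \left(J + c\right) + 306 = 306 + J + c$)
$\frac{1}{U{\left(A{\left(-11 \right)},282 \right)} - 80476} = \frac{1}{\left(306 + 2 \left(-11\right) \frac{1}{-7 - 11} + 282\right) - 80476} = \frac{1}{\left(306 + 2 \left(-11\right) \frac{1}{-18} + 282\right) - 80476} = \frac{1}{\left(306 + 2 \left(-11\right) \left(- \frac{1}{18}\right) + 282\right) - 80476} = \frac{1}{\left(306 + \frac{11}{9} + 282\right) - 80476} = \frac{1}{\frac{5303}{9} - 80476} = \frac{1}{- \frac{718981}{9}} = - \frac{9}{718981}$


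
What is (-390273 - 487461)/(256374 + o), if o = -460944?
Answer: 48763/11365 ≈ 4.2906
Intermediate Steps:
(-390273 - 487461)/(256374 + o) = (-390273 - 487461)/(256374 - 460944) = -877734/(-204570) = -877734*(-1/204570) = 48763/11365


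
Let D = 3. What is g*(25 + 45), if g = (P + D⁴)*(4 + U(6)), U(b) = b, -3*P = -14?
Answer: 179900/3 ≈ 59967.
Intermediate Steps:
P = 14/3 (P = -⅓*(-14) = 14/3 ≈ 4.6667)
g = 2570/3 (g = (14/3 + 3⁴)*(4 + 6) = (14/3 + 81)*10 = (257/3)*10 = 2570/3 ≈ 856.67)
g*(25 + 45) = 2570*(25 + 45)/3 = (2570/3)*70 = 179900/3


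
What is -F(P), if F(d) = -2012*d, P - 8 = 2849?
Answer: 5748284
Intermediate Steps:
P = 2857 (P = 8 + 2849 = 2857)
-F(P) = -(-2012)*2857 = -1*(-5748284) = 5748284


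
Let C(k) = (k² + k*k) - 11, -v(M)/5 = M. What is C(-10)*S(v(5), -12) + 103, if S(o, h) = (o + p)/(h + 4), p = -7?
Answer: 859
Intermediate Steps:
v(M) = -5*M
C(k) = -11 + 2*k² (C(k) = (k² + k²) - 11 = 2*k² - 11 = -11 + 2*k²)
S(o, h) = (-7 + o)/(4 + h) (S(o, h) = (o - 7)/(h + 4) = (-7 + o)/(4 + h))
C(-10)*S(v(5), -12) + 103 = (-11 + 2*(-10)²)*((-7 - 5*5)/(4 - 12)) + 103 = (-11 + 2*100)*((-7 - 25)/(-8)) + 103 = (-11 + 200)*(-⅛*(-32)) + 103 = 189*4 + 103 = 756 + 103 = 859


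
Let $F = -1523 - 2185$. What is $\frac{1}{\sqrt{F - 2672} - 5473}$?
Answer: $- \frac{5473}{29960109} - \frac{2 i \sqrt{1595}}{29960109} \approx -0.00018268 - 2.666 \cdot 10^{-6} i$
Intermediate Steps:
$F = -3708$
$\frac{1}{\sqrt{F - 2672} - 5473} = \frac{1}{\sqrt{-3708 - 2672} - 5473} = \frac{1}{\sqrt{-6380} - 5473} = \frac{1}{2 i \sqrt{1595} - 5473} = \frac{1}{-5473 + 2 i \sqrt{1595}}$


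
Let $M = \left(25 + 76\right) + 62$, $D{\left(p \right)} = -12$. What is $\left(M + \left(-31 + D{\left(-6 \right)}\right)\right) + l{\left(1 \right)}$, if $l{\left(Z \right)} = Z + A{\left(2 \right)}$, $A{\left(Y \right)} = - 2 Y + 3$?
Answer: $120$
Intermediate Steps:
$A{\left(Y \right)} = 3 - 2 Y$
$l{\left(Z \right)} = -1 + Z$ ($l{\left(Z \right)} = Z + \left(3 - 4\right) = Z - 1 = -1 + Z$)
$M = 163$ ($M = 101 + 62 = 163$)
$\left(M + \left(-31 + D{\left(-6 \right)}\right)\right) + l{\left(1 \right)} = \left(163 - 43\right) + \left(-1 + 1\right) = \left(163 - 43\right) + 0 = 120 + 0 = 120$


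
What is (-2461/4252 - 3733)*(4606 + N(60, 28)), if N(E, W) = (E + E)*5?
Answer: -41323085731/2126 ≈ -1.9437e+7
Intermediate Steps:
N(E, W) = 10*E (N(E, W) = (2*E)*5 = 10*E)
(-2461/4252 - 3733)*(4606 + N(60, 28)) = (-2461/4252 - 3733)*(4606 + 10*60) = (-2461*1/4252 - 3733)*(4606 + 600) = (-2461/4252 - 3733)*5206 = -15875177/4252*5206 = -41323085731/2126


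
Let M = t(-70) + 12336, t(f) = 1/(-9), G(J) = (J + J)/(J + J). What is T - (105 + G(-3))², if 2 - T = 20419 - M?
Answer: -173854/9 ≈ -19317.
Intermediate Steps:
G(J) = 1 (G(J) = (2*J)/((2*J)) = (2*J)*(1/(2*J)) = 1)
t(f) = -⅑
M = 111023/9 (M = -⅑ + 12336 = 111023/9 ≈ 12336.)
T = -72730/9 (T = 2 - (20419 - 1*111023/9) = 2 - (20419 - 111023/9) = 2 - 1*72748/9 = 2 - 72748/9 = -72730/9 ≈ -8081.1)
T - (105 + G(-3))² = -72730/9 - (105 + 1)² = -72730/9 - 1*106² = -72730/9 - 1*11236 = -72730/9 - 11236 = -173854/9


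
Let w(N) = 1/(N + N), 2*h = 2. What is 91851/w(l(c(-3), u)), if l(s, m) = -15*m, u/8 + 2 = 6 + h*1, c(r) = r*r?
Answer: -110221200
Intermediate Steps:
h = 1 (h = (½)*2 = 1)
c(r) = r²
u = 40 (u = -16 + 8*(6 + 1*1) = -16 + 8*(6 + 1) = -16 + 8*7 = -16 + 56 = 40)
w(N) = 1/(2*N)
91851/w(l(c(-3), u)) = 91851/((1/(2*((-15*40))))) = 91851/(((½)/(-600))) = 91851/(((½)*(-1/600))) = 91851/(-1/1200) = 91851*(-1200) = -110221200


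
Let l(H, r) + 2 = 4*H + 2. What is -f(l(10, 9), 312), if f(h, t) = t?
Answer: -312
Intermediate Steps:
l(H, r) = 4*H (l(H, r) = -2 + (4*H + 2) = -2 + (2 + 4*H) = 4*H)
-f(l(10, 9), 312) = -1*312 = -312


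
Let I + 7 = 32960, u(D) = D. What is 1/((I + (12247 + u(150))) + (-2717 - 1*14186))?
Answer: 1/28447 ≈ 3.5153e-5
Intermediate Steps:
I = 32953 (I = -7 + 32960 = 32953)
1/((I + (12247 + u(150))) + (-2717 - 1*14186)) = 1/((32953 + (12247 + 150)) + (-2717 - 1*14186)) = 1/((32953 + 12397) + (-2717 - 14186)) = 1/(45350 - 16903) = 1/28447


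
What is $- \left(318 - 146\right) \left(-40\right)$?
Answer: $6880$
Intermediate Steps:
$- \left(318 - 146\right) \left(-40\right) = - 172 \left(-40\right) = \left(-1\right) \left(-6880\right) = 6880$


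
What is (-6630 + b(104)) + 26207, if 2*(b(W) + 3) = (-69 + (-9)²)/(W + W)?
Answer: 2035699/104 ≈ 19574.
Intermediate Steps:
b(W) = -3 + 3/W (b(W) = -3 + ((-69 + (-9)²)/(W + W))/2 = -3 + ((-69 + 81)/((2*W)))/2 = -3 + (12*(1/(2*W)))/2 = -3 + (6/W)/2 = -3 + 3/W)
(-6630 + b(104)) + 26207 = (-6630 + (-3 + 3/104)) + 26207 = (-6630 - 309/104) + 26207 = -689829/104 + 26207 = 2035699/104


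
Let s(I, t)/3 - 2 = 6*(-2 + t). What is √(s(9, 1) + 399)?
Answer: 3*√43 ≈ 19.672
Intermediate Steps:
s(I, t) = -30 + 18*t (s(I, t) = 6 + 3*(6*(-2 + t)) = 6 + 3*(-12 + 6*t) = 6 + (-36 + 18*t) = -30 + 18*t)
√(s(9, 1) + 399) = √((-30 + 18*1) + 399) = √((-30 + 18) + 399) = √(-12 + 399) = √387 = 3*√43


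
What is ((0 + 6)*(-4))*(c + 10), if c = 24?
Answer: -816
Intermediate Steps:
((0 + 6)*(-4))*(c + 10) = ((0 + 6)*(-4))*(24 + 10) = (6*(-4))*34 = -24*34 = -816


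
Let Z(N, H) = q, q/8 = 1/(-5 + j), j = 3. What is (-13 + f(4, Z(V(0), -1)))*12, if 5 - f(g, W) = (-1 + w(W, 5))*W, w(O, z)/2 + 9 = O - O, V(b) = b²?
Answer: -1008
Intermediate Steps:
w(O, z) = -18 (w(O, z) = -18 + 2*(O - O) = -18 + 2*0 = -18 + 0 = -18)
q = -4 (q = 8/(-5 + 3) = 8/(-2) = 8*(-½) = -4)
Z(N, H) = -4
f(g, W) = 5 + 19*W (f(g, W) = 5 - (-1 - 18)*W = 5 - (-19)*W = 5 + 19*W)
(-13 + f(4, Z(V(0), -1)))*12 = (-13 + (5 + 19*(-4)))*12 = (-13 + (5 - 76))*12 = (-13 - 71)*12 = -84*12 = -1008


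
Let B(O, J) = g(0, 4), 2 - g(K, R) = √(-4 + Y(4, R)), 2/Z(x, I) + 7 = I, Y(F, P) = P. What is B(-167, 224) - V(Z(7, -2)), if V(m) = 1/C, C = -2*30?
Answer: 121/60 ≈ 2.0167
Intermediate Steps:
C = -60
Z(x, I) = 2/(-7 + I)
V(m) = -1/60 (V(m) = 1/(-60) = -1/60)
g(K, R) = 2 - √(-4 + R)
B(O, J) = 2 (B(O, J) = 2 - √(-4 + 4) = 2 - √0 = 2 - 1*0 = 2 + 0 = 2)
B(-167, 224) - V(Z(7, -2)) = 2 - 1*(-1/60) = 2 + 1/60 = 121/60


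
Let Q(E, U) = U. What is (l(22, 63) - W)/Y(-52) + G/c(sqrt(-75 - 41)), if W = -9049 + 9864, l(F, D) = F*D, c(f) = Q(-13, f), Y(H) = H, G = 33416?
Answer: -571/52 - 16708*I*sqrt(29)/29 ≈ -10.981 - 3102.6*I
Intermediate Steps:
c(f) = f
l(F, D) = D*F
W = 815
(l(22, 63) - W)/Y(-52) + G/c(sqrt(-75 - 41)) = (63*22 - 1*815)/(-52) + 33416/(sqrt(-75 - 41)) = (1386 - 815)*(-1/52) + 33416/(sqrt(-116)) = 571*(-1/52) + 33416/((2*I*sqrt(29))) = -571/52 + 33416*(-I*sqrt(29)/58) = -571/52 - 16708*I*sqrt(29)/29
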